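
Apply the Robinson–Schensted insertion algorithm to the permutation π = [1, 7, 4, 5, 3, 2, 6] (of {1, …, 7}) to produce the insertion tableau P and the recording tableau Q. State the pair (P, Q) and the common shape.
P = [1, 2, 5, 6] / [3] / [4] / [7];  Q = [1, 2, 4, 7] / [3] / [5] / [6];  common shape = (4, 1, 1, 1)

Row-insert the values π_1, π_2, … into P one at a time, bumping the leftmost entry strictly greater than the inserted value down to the next row. The recording tableau Q records, in position (i, j), the step at which that cell was added to P.
  Insert 1 (step 1): P = [1];  Q = [1]
  Insert 7 (step 2): P = [1, 7];  Q = [1, 2]
  Insert 4 (step 3): P = [1, 4] / [7];  Q = [1, 2] / [3]
  Insert 5 (step 4): P = [1, 4, 5] / [7];  Q = [1, 2, 4] / [3]
  Insert 3 (step 5): P = [1, 3, 5] / [4] / [7];  Q = [1, 2, 4] / [3] / [5]
  Insert 2 (step 6): P = [1, 2, 5] / [3] / [4] / [7];  Q = [1, 2, 4] / [3] / [5] / [6]
  Insert 6 (step 7): P = [1, 2, 5, 6] / [3] / [4] / [7];  Q = [1, 2, 4, 7] / [3] / [5] / [6]
Final shape: (4, 1, 1, 1).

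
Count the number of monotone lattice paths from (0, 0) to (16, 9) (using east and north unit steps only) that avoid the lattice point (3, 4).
Number of paths = 1743095

Total paths from (0, 0) to (16, 9): C(25, 16) = 2042975. Paths through (3, 4): (paths (0, 0) → (3, 4)) × (paths (3, 4) → (16, 9)) = C(7, 3) · C(18, 13) = 35 · 8568 = 299880. Avoidance count = 2042975 − 299880 = 1743095.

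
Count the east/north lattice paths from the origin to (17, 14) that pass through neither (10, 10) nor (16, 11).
Number of paths = 157234633

Inclusion–exclusion. Total paths: C(31, 17) = 265182525. Through P₁: C(20, 10)·C(11, 7) = 60969480. Through P₂: C(27, 16)·C(4, 1) = 52151580. Since P₁ is strictly southwest of P₂, a monotone path through both must visit P₁ then P₂; paths through both = C(20, 10)·C(7, 6)·C(4, 1) = 5173168. Avoid both = 265182525 − 60969480 − 52151580 + 5173168 = 157234633.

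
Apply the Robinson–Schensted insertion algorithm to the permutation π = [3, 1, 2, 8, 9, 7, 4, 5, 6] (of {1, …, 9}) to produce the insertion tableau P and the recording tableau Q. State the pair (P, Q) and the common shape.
P = [1, 2, 4, 5, 6] / [3, 7, 9] / [8];  Q = [1, 3, 4, 5, 9] / [2, 6, 8] / [7];  common shape = (5, 3, 1)

Row-insert the values π_1, π_2, … into P one at a time, bumping the leftmost entry strictly greater than the inserted value down to the next row. The recording tableau Q records, in position (i, j), the step at which that cell was added to P.
  Insert 3 (step 1): P = [3];  Q = [1]
  Insert 1 (step 2): P = [1] / [3];  Q = [1] / [2]
  Insert 2 (step 3): P = [1, 2] / [3];  Q = [1, 3] / [2]
  Insert 8 (step 4): P = [1, 2, 8] / [3];  Q = [1, 3, 4] / [2]
  Insert 9 (step 5): P = [1, 2, 8, 9] / [3];  Q = [1, 3, 4, 5] / [2]
  Insert 7 (step 6): P = [1, 2, 7, 9] / [3, 8];  Q = [1, 3, 4, 5] / [2, 6]
  Insert 4 (step 7): P = [1, 2, 4, 9] / [3, 7] / [8];  Q = [1, 3, 4, 5] / [2, 6] / [7]
  Insert 5 (step 8): P = [1, 2, 4, 5] / [3, 7, 9] / [8];  Q = [1, 3, 4, 5] / [2, 6, 8] / [7]
  Insert 6 (step 9): P = [1, 2, 4, 5, 6] / [3, 7, 9] / [8];  Q = [1, 3, 4, 5, 9] / [2, 6, 8] / [7]
Final shape: (5, 3, 1).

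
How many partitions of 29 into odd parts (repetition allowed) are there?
p_odd(29) = 256

Enumerate partitions using only odd parts via the recurrence o(n, m) = o(n, m−2) + o(n−m, m) over odd m, starting from the largest odd part ≤ n. This gives p_odd(29) = 256. (Euler's theorem: equals the count of distinct-part partitions.)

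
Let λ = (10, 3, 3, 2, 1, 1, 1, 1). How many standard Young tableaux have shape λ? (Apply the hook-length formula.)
# SYT of shape (10, 3, 3, 2, 1, 1, 1, 1) = 439338900

Hook-length formula: f^λ = n! / Π hook(c), product over all cells c of the Young diagram. For λ = (10, 3, 3, 2, 1, 1, 1, 1), n = 22 boxes. Hook lengths by row (left-to-right, top-to-bottom): [17, 12, 10, 7, 6, 5, 4, 3, 2, 1]; [9, 4, 2]; [8, 3, 1]; [6, 1]; [4]; [3]; [2]; [1]. Product of hooks = 2558391091200. So f^λ = 22! / 2558391091200 = 1124000727777607680000 / 2558391091200 = 439338900.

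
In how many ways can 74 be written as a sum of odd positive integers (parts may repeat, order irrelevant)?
p_odd(74) = 44046

Enumerate partitions using only odd parts via the recurrence o(n, m) = o(n, m−2) + o(n−m, m) over odd m, starting from the largest odd part ≤ n. This gives p_odd(74) = 44046. (Euler's theorem: equals the count of distinct-part partitions.)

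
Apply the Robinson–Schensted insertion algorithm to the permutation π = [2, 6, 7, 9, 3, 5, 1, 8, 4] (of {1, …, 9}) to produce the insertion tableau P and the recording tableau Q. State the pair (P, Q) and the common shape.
P = [1, 3, 4, 8] / [2, 5, 9] / [6, 7];  Q = [1, 2, 3, 4] / [5, 6, 8] / [7, 9];  common shape = (4, 3, 2)

Row-insert the values π_1, π_2, … into P one at a time, bumping the leftmost entry strictly greater than the inserted value down to the next row. The recording tableau Q records, in position (i, j), the step at which that cell was added to P.
  Insert 2 (step 1): P = [2];  Q = [1]
  Insert 6 (step 2): P = [2, 6];  Q = [1, 2]
  Insert 7 (step 3): P = [2, 6, 7];  Q = [1, 2, 3]
  Insert 9 (step 4): P = [2, 6, 7, 9];  Q = [1, 2, 3, 4]
  Insert 3 (step 5): P = [2, 3, 7, 9] / [6];  Q = [1, 2, 3, 4] / [5]
  Insert 5 (step 6): P = [2, 3, 5, 9] / [6, 7];  Q = [1, 2, 3, 4] / [5, 6]
  Insert 1 (step 7): P = [1, 3, 5, 9] / [2, 7] / [6];  Q = [1, 2, 3, 4] / [5, 6] / [7]
  Insert 8 (step 8): P = [1, 3, 5, 8] / [2, 7, 9] / [6];  Q = [1, 2, 3, 4] / [5, 6, 8] / [7]
  Insert 4 (step 9): P = [1, 3, 4, 8] / [2, 5, 9] / [6, 7];  Q = [1, 2, 3, 4] / [5, 6, 8] / [7, 9]
Final shape: (4, 3, 2).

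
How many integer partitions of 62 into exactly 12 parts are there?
p(62, 12 parts) = 97299

Partitions of n into exactly k parts are in bijection with partitions of n − k into at most k parts (subtract 1 from each part). So p(62, exactly 12) = p(50, parts ≤ 12). Computing via the recurrence p(m, j) = p(m, j−1) + p(m−j, j) gives 97299.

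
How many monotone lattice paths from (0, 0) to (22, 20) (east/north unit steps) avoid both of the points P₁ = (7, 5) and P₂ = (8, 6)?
Number of paths = 334013076180

Inclusion–exclusion. Total paths: C(42, 22) = 513791607420. Through P₁: C(12, 7)·C(30, 15) = 122853075840. Through P₂: C(14, 8)·C(28, 14) = 120470149800. Since P₁ is strictly southwest of P₂, a monotone path through both must visit P₁ then P₂; paths through both = C(12, 7)·C(2, 1)·C(28, 14) = 63544694400. Avoid both = 513791607420 − 122853075840 − 120470149800 + 63544694400 = 334013076180.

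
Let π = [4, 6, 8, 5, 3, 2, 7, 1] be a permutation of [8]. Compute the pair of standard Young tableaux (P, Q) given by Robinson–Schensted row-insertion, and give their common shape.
P = [1, 5, 7] / [2, 8] / [3] / [4] / [6];  Q = [1, 2, 3] / [4, 7] / [5] / [6] / [8];  common shape = (3, 2, 1, 1, 1)

Row-insert the values π_1, π_2, … into P one at a time, bumping the leftmost entry strictly greater than the inserted value down to the next row. The recording tableau Q records, in position (i, j), the step at which that cell was added to P.
  Insert 4 (step 1): P = [4];  Q = [1]
  Insert 6 (step 2): P = [4, 6];  Q = [1, 2]
  Insert 8 (step 3): P = [4, 6, 8];  Q = [1, 2, 3]
  Insert 5 (step 4): P = [4, 5, 8] / [6];  Q = [1, 2, 3] / [4]
  Insert 3 (step 5): P = [3, 5, 8] / [4] / [6];  Q = [1, 2, 3] / [4] / [5]
  Insert 2 (step 6): P = [2, 5, 8] / [3] / [4] / [6];  Q = [1, 2, 3] / [4] / [5] / [6]
  Insert 7 (step 7): P = [2, 5, 7] / [3, 8] / [4] / [6];  Q = [1, 2, 3] / [4, 7] / [5] / [6]
  Insert 1 (step 8): P = [1, 5, 7] / [2, 8] / [3] / [4] / [6];  Q = [1, 2, 3] / [4, 7] / [5] / [6] / [8]
Final shape: (3, 2, 1, 1, 1).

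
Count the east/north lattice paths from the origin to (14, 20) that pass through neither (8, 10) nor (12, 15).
Number of paths = 792284184

Inclusion–exclusion. Total paths: C(34, 14) = 1391975640. Through P₁: C(18, 8)·C(16, 6) = 350414064. Through P₂: C(27, 12)·C(7, 2) = 365061060. Since P₁ is strictly southwest of P₂, a monotone path through both must visit P₁ then P₂; paths through both = C(18, 8)·C(9, 4)·C(7, 2) = 115783668. Avoid both = 1391975640 − 350414064 − 365061060 + 115783668 = 792284184.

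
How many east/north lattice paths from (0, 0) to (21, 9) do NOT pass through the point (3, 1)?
Number of paths = 8058050

Total paths from (0, 0) to (21, 9): C(30, 21) = 14307150. Paths through (3, 1): (paths (0, 0) → (3, 1)) × (paths (3, 1) → (21, 9)) = C(4, 3) · C(26, 18) = 4 · 1562275 = 6249100. Avoidance count = 14307150 − 6249100 = 8058050.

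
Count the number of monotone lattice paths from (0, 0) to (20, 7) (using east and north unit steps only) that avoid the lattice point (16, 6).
Number of paths = 514965

Total paths from (0, 0) to (20, 7): C(27, 20) = 888030. Paths through (16, 6): (paths (0, 0) → (16, 6)) × (paths (16, 6) → (20, 7)) = C(22, 16) · C(5, 4) = 74613 · 5 = 373065. Avoidance count = 888030 − 373065 = 514965.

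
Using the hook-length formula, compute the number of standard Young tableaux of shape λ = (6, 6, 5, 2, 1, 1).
# SYT of shape (6, 6, 5, 2, 1, 1) = 299984958

Hook-length formula: f^λ = n! / Π hook(c), product over all cells c of the Young diagram. For λ = (6, 6, 5, 2, 1, 1), n = 21 boxes. Hook lengths by row (left-to-right, top-to-bottom): [11, 8, 6, 5, 4, 2]; [10, 7, 5, 4, 3, 1]; [8, 5, 3, 2, 1]; [4, 1]; [2]; [1]. Product of hooks = 170311680000. So f^λ = 21! / 170311680000 = 51090942171709440000 / 170311680000 = 299984958.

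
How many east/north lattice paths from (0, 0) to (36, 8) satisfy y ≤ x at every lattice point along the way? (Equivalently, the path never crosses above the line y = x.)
Number of paths = 138912059

By the reflection principle (André's argument), the number of monotone paths to (36, 8) with n ≤ m that never go above y = x is C(44, 36) − C(44, 37) = 177232627 − 38320568 = 138912059.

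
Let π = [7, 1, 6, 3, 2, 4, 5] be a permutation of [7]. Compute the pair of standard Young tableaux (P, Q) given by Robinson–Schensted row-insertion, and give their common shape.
P = [1, 2, 4, 5] / [3] / [6] / [7];  Q = [1, 3, 6, 7] / [2] / [4] / [5];  common shape = (4, 1, 1, 1)

Row-insert the values π_1, π_2, … into P one at a time, bumping the leftmost entry strictly greater than the inserted value down to the next row. The recording tableau Q records, in position (i, j), the step at which that cell was added to P.
  Insert 7 (step 1): P = [7];  Q = [1]
  Insert 1 (step 2): P = [1] / [7];  Q = [1] / [2]
  Insert 6 (step 3): P = [1, 6] / [7];  Q = [1, 3] / [2]
  Insert 3 (step 4): P = [1, 3] / [6] / [7];  Q = [1, 3] / [2] / [4]
  Insert 2 (step 5): P = [1, 2] / [3] / [6] / [7];  Q = [1, 3] / [2] / [4] / [5]
  Insert 4 (step 6): P = [1, 2, 4] / [3] / [6] / [7];  Q = [1, 3, 6] / [2] / [4] / [5]
  Insert 5 (step 7): P = [1, 2, 4, 5] / [3] / [6] / [7];  Q = [1, 3, 6, 7] / [2] / [4] / [5]
Final shape: (4, 1, 1, 1).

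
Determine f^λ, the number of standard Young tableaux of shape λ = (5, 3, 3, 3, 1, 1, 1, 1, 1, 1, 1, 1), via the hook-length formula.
# SYT of shape (5, 3, 3, 3, 1, 1, 1, 1, 1, 1, 1, 1) = 83939625

Hook-length formula: f^λ = n! / Π hook(c), product over all cells c of the Young diagram. For λ = (5, 3, 3, 3, 1, 1, 1, 1, 1, 1, 1, 1), n = 22 boxes. Hook lengths by row (left-to-right, top-to-bottom): [16, 7, 6, 2, 1]; [13, 4, 3]; [12, 3, 2]; [11, 2, 1]; [8]; [7]; [6]; [5]; [4]; [3]; [2]; [1]. Product of hooks = 13390585528320. So f^λ = 22! / 13390585528320 = 1124000727777607680000 / 13390585528320 = 83939625.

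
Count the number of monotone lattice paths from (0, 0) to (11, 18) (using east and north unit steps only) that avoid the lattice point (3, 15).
Number of paths = 34462650

Total paths from (0, 0) to (11, 18): C(29, 11) = 34597290. Paths through (3, 15): (paths (0, 0) → (3, 15)) × (paths (3, 15) → (11, 18)) = C(18, 3) · C(11, 8) = 816 · 165 = 134640. Avoidance count = 34597290 − 134640 = 34462650.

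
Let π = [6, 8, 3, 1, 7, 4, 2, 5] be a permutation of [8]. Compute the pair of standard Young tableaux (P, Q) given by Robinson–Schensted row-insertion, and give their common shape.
P = [1, 2, 5] / [3, 4] / [6, 7] / [8];  Q = [1, 2, 8] / [3, 5] / [4, 6] / [7];  common shape = (3, 2, 2, 1)

Row-insert the values π_1, π_2, … into P one at a time, bumping the leftmost entry strictly greater than the inserted value down to the next row. The recording tableau Q records, in position (i, j), the step at which that cell was added to P.
  Insert 6 (step 1): P = [6];  Q = [1]
  Insert 8 (step 2): P = [6, 8];  Q = [1, 2]
  Insert 3 (step 3): P = [3, 8] / [6];  Q = [1, 2] / [3]
  Insert 1 (step 4): P = [1, 8] / [3] / [6];  Q = [1, 2] / [3] / [4]
  Insert 7 (step 5): P = [1, 7] / [3, 8] / [6];  Q = [1, 2] / [3, 5] / [4]
  Insert 4 (step 6): P = [1, 4] / [3, 7] / [6, 8];  Q = [1, 2] / [3, 5] / [4, 6]
  Insert 2 (step 7): P = [1, 2] / [3, 4] / [6, 7] / [8];  Q = [1, 2] / [3, 5] / [4, 6] / [7]
  Insert 5 (step 8): P = [1, 2, 5] / [3, 4] / [6, 7] / [8];  Q = [1, 2, 8] / [3, 5] / [4, 6] / [7]
Final shape: (3, 2, 2, 1).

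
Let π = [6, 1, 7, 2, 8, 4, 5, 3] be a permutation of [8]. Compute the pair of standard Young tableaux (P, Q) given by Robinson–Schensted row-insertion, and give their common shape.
P = [1, 2, 3, 5] / [4, 7, 8] / [6];  Q = [1, 3, 5, 7] / [2, 4, 6] / [8];  common shape = (4, 3, 1)

Row-insert the values π_1, π_2, … into P one at a time, bumping the leftmost entry strictly greater than the inserted value down to the next row. The recording tableau Q records, in position (i, j), the step at which that cell was added to P.
  Insert 6 (step 1): P = [6];  Q = [1]
  Insert 1 (step 2): P = [1] / [6];  Q = [1] / [2]
  Insert 7 (step 3): P = [1, 7] / [6];  Q = [1, 3] / [2]
  Insert 2 (step 4): P = [1, 2] / [6, 7];  Q = [1, 3] / [2, 4]
  Insert 8 (step 5): P = [1, 2, 8] / [6, 7];  Q = [1, 3, 5] / [2, 4]
  Insert 4 (step 6): P = [1, 2, 4] / [6, 7, 8];  Q = [1, 3, 5] / [2, 4, 6]
  Insert 5 (step 7): P = [1, 2, 4, 5] / [6, 7, 8];  Q = [1, 3, 5, 7] / [2, 4, 6]
  Insert 3 (step 8): P = [1, 2, 3, 5] / [4, 7, 8] / [6];  Q = [1, 3, 5, 7] / [2, 4, 6] / [8]
Final shape: (4, 3, 1).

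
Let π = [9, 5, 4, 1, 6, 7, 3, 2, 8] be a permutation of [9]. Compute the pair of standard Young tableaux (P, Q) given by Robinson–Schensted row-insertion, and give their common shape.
P = [1, 2, 7, 8] / [3, 6] / [4] / [5] / [9];  Q = [1, 5, 6, 9] / [2, 7] / [3] / [4] / [8];  common shape = (4, 2, 1, 1, 1)

Row-insert the values π_1, π_2, … into P one at a time, bumping the leftmost entry strictly greater than the inserted value down to the next row. The recording tableau Q records, in position (i, j), the step at which that cell was added to P.
  Insert 9 (step 1): P = [9];  Q = [1]
  Insert 5 (step 2): P = [5] / [9];  Q = [1] / [2]
  Insert 4 (step 3): P = [4] / [5] / [9];  Q = [1] / [2] / [3]
  Insert 1 (step 4): P = [1] / [4] / [5] / [9];  Q = [1] / [2] / [3] / [4]
  Insert 6 (step 5): P = [1, 6] / [4] / [5] / [9];  Q = [1, 5] / [2] / [3] / [4]
  Insert 7 (step 6): P = [1, 6, 7] / [4] / [5] / [9];  Q = [1, 5, 6] / [2] / [3] / [4]
  Insert 3 (step 7): P = [1, 3, 7] / [4, 6] / [5] / [9];  Q = [1, 5, 6] / [2, 7] / [3] / [4]
  Insert 2 (step 8): P = [1, 2, 7] / [3, 6] / [4] / [5] / [9];  Q = [1, 5, 6] / [2, 7] / [3] / [4] / [8]
  Insert 8 (step 9): P = [1, 2, 7, 8] / [3, 6] / [4] / [5] / [9];  Q = [1, 5, 6, 9] / [2, 7] / [3] / [4] / [8]
Final shape: (4, 2, 1, 1, 1).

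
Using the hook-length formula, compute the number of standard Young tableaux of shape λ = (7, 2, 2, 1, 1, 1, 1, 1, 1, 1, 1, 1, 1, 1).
# SYT of shape (7, 2, 2, 1, 1, 1, 1, 1, 1, 1, 1, 1, 1, 1) = 4029102

Hook-length formula: f^λ = n! / Π hook(c), product over all cells c of the Young diagram. For λ = (7, 2, 2, 1, 1, 1, 1, 1, 1, 1, 1, 1, 1, 1), n = 22 boxes. Hook lengths by row (left-to-right, top-to-bottom): [20, 8, 5, 4, 3, 2, 1]; [14, 2]; [13, 1]; [11]; [10]; [9]; [8]; [7]; [6]; [5]; [4]; [3]; [2]; [1]. Product of hooks = 278970531840000. So f^λ = 22! / 278970531840000 = 1124000727777607680000 / 278970531840000 = 4029102.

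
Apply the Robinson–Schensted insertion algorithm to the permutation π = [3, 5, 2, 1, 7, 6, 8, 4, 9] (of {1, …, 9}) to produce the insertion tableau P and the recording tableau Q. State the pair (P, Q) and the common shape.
P = [1, 4, 6, 8, 9] / [2, 5] / [3, 7];  Q = [1, 2, 5, 7, 9] / [3, 6] / [4, 8];  common shape = (5, 2, 2)

Row-insert the values π_1, π_2, … into P one at a time, bumping the leftmost entry strictly greater than the inserted value down to the next row. The recording tableau Q records, in position (i, j), the step at which that cell was added to P.
  Insert 3 (step 1): P = [3];  Q = [1]
  Insert 5 (step 2): P = [3, 5];  Q = [1, 2]
  Insert 2 (step 3): P = [2, 5] / [3];  Q = [1, 2] / [3]
  Insert 1 (step 4): P = [1, 5] / [2] / [3];  Q = [1, 2] / [3] / [4]
  Insert 7 (step 5): P = [1, 5, 7] / [2] / [3];  Q = [1, 2, 5] / [3] / [4]
  Insert 6 (step 6): P = [1, 5, 6] / [2, 7] / [3];  Q = [1, 2, 5] / [3, 6] / [4]
  Insert 8 (step 7): P = [1, 5, 6, 8] / [2, 7] / [3];  Q = [1, 2, 5, 7] / [3, 6] / [4]
  Insert 4 (step 8): P = [1, 4, 6, 8] / [2, 5] / [3, 7];  Q = [1, 2, 5, 7] / [3, 6] / [4, 8]
  Insert 9 (step 9): P = [1, 4, 6, 8, 9] / [2, 5] / [3, 7];  Q = [1, 2, 5, 7, 9] / [3, 6] / [4, 8]
Final shape: (5, 2, 2).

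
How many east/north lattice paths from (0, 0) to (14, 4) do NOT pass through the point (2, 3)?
Number of paths = 2930

Total paths from (0, 0) to (14, 4): C(18, 14) = 3060. Paths through (2, 3): (paths (0, 0) → (2, 3)) × (paths (2, 3) → (14, 4)) = C(5, 2) · C(13, 12) = 10 · 13 = 130. Avoidance count = 3060 − 130 = 2930.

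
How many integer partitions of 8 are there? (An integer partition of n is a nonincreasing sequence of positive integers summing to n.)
p(8) = 22

List all partitions of 8: 8, 7+1, 6+2, 6+1+1, 5+3, 5+2+1, 5+1+1+1, 4+4, 4+3+1, 4+2+2, 4+2+1+1, 4+1+1+1+1, 3+3+2, 3+3+1+1, 3+2+2+1, 3+2+1+1+1, 3+1+1+1+1+1, 2+2+2+2, 2+2+2+1+1, 2+2+1+1+1+1, 2+1+1+1+1+1+1, 1+1+1+1+1+1+1+1. Counting them gives p(8) = 22.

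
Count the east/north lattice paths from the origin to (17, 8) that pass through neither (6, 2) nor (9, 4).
Number of paths = 519722

Inclusion–exclusion. Total paths: C(25, 17) = 1081575. Through P₁: C(8, 6)·C(17, 11) = 346528. Through P₂: C(13, 9)·C(12, 8) = 353925. Since P₁ is strictly southwest of P₂, a monotone path through both must visit P₁ then P₂; paths through both = C(8, 6)·C(5, 3)·C(12, 8) = 138600. Avoid both = 1081575 − 346528 − 353925 + 138600 = 519722.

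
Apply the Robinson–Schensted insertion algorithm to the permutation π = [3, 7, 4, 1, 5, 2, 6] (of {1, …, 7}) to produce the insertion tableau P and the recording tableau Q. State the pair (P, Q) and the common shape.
P = [1, 2, 5, 6] / [3, 4] / [7];  Q = [1, 2, 5, 7] / [3, 6] / [4];  common shape = (4, 2, 1)

Row-insert the values π_1, π_2, … into P one at a time, bumping the leftmost entry strictly greater than the inserted value down to the next row. The recording tableau Q records, in position (i, j), the step at which that cell was added to P.
  Insert 3 (step 1): P = [3];  Q = [1]
  Insert 7 (step 2): P = [3, 7];  Q = [1, 2]
  Insert 4 (step 3): P = [3, 4] / [7];  Q = [1, 2] / [3]
  Insert 1 (step 4): P = [1, 4] / [3] / [7];  Q = [1, 2] / [3] / [4]
  Insert 5 (step 5): P = [1, 4, 5] / [3] / [7];  Q = [1, 2, 5] / [3] / [4]
  Insert 2 (step 6): P = [1, 2, 5] / [3, 4] / [7];  Q = [1, 2, 5] / [3, 6] / [4]
  Insert 6 (step 7): P = [1, 2, 5, 6] / [3, 4] / [7];  Q = [1, 2, 5, 7] / [3, 6] / [4]
Final shape: (4, 2, 1).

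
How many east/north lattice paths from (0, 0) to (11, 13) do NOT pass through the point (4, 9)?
Number of paths = 2260194

Total paths from (0, 0) to (11, 13): C(24, 11) = 2496144. Paths through (4, 9): (paths (0, 0) → (4, 9)) × (paths (4, 9) → (11, 13)) = C(13, 4) · C(11, 7) = 715 · 330 = 235950. Avoidance count = 2496144 − 235950 = 2260194.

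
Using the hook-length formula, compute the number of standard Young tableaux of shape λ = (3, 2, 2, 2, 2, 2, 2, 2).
# SYT of shape (3, 2, 2, 2, 2, 2, 2, 2) = 19448

Hook-length formula: f^λ = n! / Π hook(c), product over all cells c of the Young diagram. For λ = (3, 2, 2, 2, 2, 2, 2, 2), n = 17 boxes. Hook lengths by row (left-to-right, top-to-bottom): [10, 9, 1]; [8, 7]; [7, 6]; [6, 5]; [5, 4]; [4, 3]; [3, 2]; [2, 1]. Product of hooks = 18289152000. So f^λ = 17! / 18289152000 = 355687428096000 / 18289152000 = 19448.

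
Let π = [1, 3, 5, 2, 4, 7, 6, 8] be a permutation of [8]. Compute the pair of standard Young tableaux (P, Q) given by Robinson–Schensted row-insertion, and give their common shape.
P = [1, 2, 4, 6, 8] / [3, 5, 7];  Q = [1, 2, 3, 6, 8] / [4, 5, 7];  common shape = (5, 3)

Row-insert the values π_1, π_2, … into P one at a time, bumping the leftmost entry strictly greater than the inserted value down to the next row. The recording tableau Q records, in position (i, j), the step at which that cell was added to P.
  Insert 1 (step 1): P = [1];  Q = [1]
  Insert 3 (step 2): P = [1, 3];  Q = [1, 2]
  Insert 5 (step 3): P = [1, 3, 5];  Q = [1, 2, 3]
  Insert 2 (step 4): P = [1, 2, 5] / [3];  Q = [1, 2, 3] / [4]
  Insert 4 (step 5): P = [1, 2, 4] / [3, 5];  Q = [1, 2, 3] / [4, 5]
  Insert 7 (step 6): P = [1, 2, 4, 7] / [3, 5];  Q = [1, 2, 3, 6] / [4, 5]
  Insert 6 (step 7): P = [1, 2, 4, 6] / [3, 5, 7];  Q = [1, 2, 3, 6] / [4, 5, 7]
  Insert 8 (step 8): P = [1, 2, 4, 6, 8] / [3, 5, 7];  Q = [1, 2, 3, 6, 8] / [4, 5, 7]
Final shape: (5, 3).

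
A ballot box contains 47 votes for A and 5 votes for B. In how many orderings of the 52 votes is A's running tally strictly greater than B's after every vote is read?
Strict-lead orderings = 2099160

Total orderings of the 52 votes with 47 for A: C(52, 47) = 2598960. By the Bertrand ballot formula (Cycle Lemma / reflection principle), the number of orderings in which A is strictly ahead of B throughout is (p − q)/(p + q) · C(p + q, p) = (47 − 5)/(47 + 5) · 2598960 = 2099160.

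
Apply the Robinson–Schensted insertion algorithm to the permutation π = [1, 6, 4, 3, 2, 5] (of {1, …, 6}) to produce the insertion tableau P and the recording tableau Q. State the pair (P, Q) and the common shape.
P = [1, 2, 5] / [3] / [4] / [6];  Q = [1, 2, 6] / [3] / [4] / [5];  common shape = (3, 1, 1, 1)

Row-insert the values π_1, π_2, … into P one at a time, bumping the leftmost entry strictly greater than the inserted value down to the next row. The recording tableau Q records, in position (i, j), the step at which that cell was added to P.
  Insert 1 (step 1): P = [1];  Q = [1]
  Insert 6 (step 2): P = [1, 6];  Q = [1, 2]
  Insert 4 (step 3): P = [1, 4] / [6];  Q = [1, 2] / [3]
  Insert 3 (step 4): P = [1, 3] / [4] / [6];  Q = [1, 2] / [3] / [4]
  Insert 2 (step 5): P = [1, 2] / [3] / [4] / [6];  Q = [1, 2] / [3] / [4] / [5]
  Insert 5 (step 6): P = [1, 2, 5] / [3] / [4] / [6];  Q = [1, 2, 6] / [3] / [4] / [5]
Final shape: (3, 1, 1, 1).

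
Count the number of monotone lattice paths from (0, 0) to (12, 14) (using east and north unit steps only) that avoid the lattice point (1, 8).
Number of paths = 9546316

Total paths from (0, 0) to (12, 14): C(26, 12) = 9657700. Paths through (1, 8): (paths (0, 0) → (1, 8)) × (paths (1, 8) → (12, 14)) = C(9, 1) · C(17, 11) = 9 · 12376 = 111384. Avoidance count = 9657700 − 111384 = 9546316.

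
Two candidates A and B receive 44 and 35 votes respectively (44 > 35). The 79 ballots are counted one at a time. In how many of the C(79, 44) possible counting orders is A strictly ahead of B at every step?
Strict-lead orderings = 3710403645287770668510

Total orderings of the 79 votes with 44 for A: C(79, 44) = 32569098664192653645810. By the Bertrand ballot formula (Cycle Lemma / reflection principle), the number of orderings in which A is strictly ahead of B throughout is (p − q)/(p + q) · C(p + q, p) = (44 − 35)/(44 + 35) · 32569098664192653645810 = 3710403645287770668510.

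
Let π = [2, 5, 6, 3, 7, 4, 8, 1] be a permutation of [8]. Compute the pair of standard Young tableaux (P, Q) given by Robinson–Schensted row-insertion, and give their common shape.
P = [1, 3, 4, 7, 8] / [2, 6] / [5];  Q = [1, 2, 3, 5, 7] / [4, 6] / [8];  common shape = (5, 2, 1)

Row-insert the values π_1, π_2, … into P one at a time, bumping the leftmost entry strictly greater than the inserted value down to the next row. The recording tableau Q records, in position (i, j), the step at which that cell was added to P.
  Insert 2 (step 1): P = [2];  Q = [1]
  Insert 5 (step 2): P = [2, 5];  Q = [1, 2]
  Insert 6 (step 3): P = [2, 5, 6];  Q = [1, 2, 3]
  Insert 3 (step 4): P = [2, 3, 6] / [5];  Q = [1, 2, 3] / [4]
  Insert 7 (step 5): P = [2, 3, 6, 7] / [5];  Q = [1, 2, 3, 5] / [4]
  Insert 4 (step 6): P = [2, 3, 4, 7] / [5, 6];  Q = [1, 2, 3, 5] / [4, 6]
  Insert 8 (step 7): P = [2, 3, 4, 7, 8] / [5, 6];  Q = [1, 2, 3, 5, 7] / [4, 6]
  Insert 1 (step 8): P = [1, 3, 4, 7, 8] / [2, 6] / [5];  Q = [1, 2, 3, 5, 7] / [4, 6] / [8]
Final shape: (5, 2, 1).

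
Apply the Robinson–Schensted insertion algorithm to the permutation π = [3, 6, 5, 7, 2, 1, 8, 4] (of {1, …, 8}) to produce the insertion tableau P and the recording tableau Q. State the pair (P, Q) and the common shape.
P = [1, 4, 7, 8] / [2, 5] / [3] / [6];  Q = [1, 2, 4, 7] / [3, 8] / [5] / [6];  common shape = (4, 2, 1, 1)

Row-insert the values π_1, π_2, … into P one at a time, bumping the leftmost entry strictly greater than the inserted value down to the next row. The recording tableau Q records, in position (i, j), the step at which that cell was added to P.
  Insert 3 (step 1): P = [3];  Q = [1]
  Insert 6 (step 2): P = [3, 6];  Q = [1, 2]
  Insert 5 (step 3): P = [3, 5] / [6];  Q = [1, 2] / [3]
  Insert 7 (step 4): P = [3, 5, 7] / [6];  Q = [1, 2, 4] / [3]
  Insert 2 (step 5): P = [2, 5, 7] / [3] / [6];  Q = [1, 2, 4] / [3] / [5]
  Insert 1 (step 6): P = [1, 5, 7] / [2] / [3] / [6];  Q = [1, 2, 4] / [3] / [5] / [6]
  Insert 8 (step 7): P = [1, 5, 7, 8] / [2] / [3] / [6];  Q = [1, 2, 4, 7] / [3] / [5] / [6]
  Insert 4 (step 8): P = [1, 4, 7, 8] / [2, 5] / [3] / [6];  Q = [1, 2, 4, 7] / [3, 8] / [5] / [6]
Final shape: (4, 2, 1, 1).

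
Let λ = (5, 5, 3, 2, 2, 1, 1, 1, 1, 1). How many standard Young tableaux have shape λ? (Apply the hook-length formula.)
# SYT of shape (5, 5, 3, 2, 2, 1, 1, 1, 1, 1) = 854745210

Hook-length formula: f^λ = n! / Π hook(c), product over all cells c of the Young diagram. For λ = (5, 5, 3, 2, 2, 1, 1, 1, 1, 1), n = 22 boxes. Hook lengths by row (left-to-right, top-to-bottom): [14, 8, 5, 3, 2]; [13, 7, 4, 2, 1]; [10, 4, 1]; [8, 2]; [7, 1]; [5]; [4]; [3]; [2]; [1]. Product of hooks = 1315012608000. So f^λ = 22! / 1315012608000 = 1124000727777607680000 / 1315012608000 = 854745210.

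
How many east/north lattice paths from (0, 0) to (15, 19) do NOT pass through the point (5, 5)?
Number of paths = 1361731008

Total paths from (0, 0) to (15, 19): C(34, 15) = 1855967520. Paths through (5, 5): (paths (0, 0) → (5, 5)) × (paths (5, 5) → (15, 19)) = C(10, 5) · C(24, 10) = 252 · 1961256 = 494236512. Avoidance count = 1855967520 − 494236512 = 1361731008.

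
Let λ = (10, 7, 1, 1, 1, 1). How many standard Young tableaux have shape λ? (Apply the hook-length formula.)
# SYT of shape (10, 7, 1, 1, 1, 1) = 19752096

Hook-length formula: f^λ = n! / Π hook(c), product over all cells c of the Young diagram. For λ = (10, 7, 1, 1, 1, 1), n = 21 boxes. Hook lengths by row (left-to-right, top-to-bottom): [15, 10, 9, 8, 7, 6, 5, 3, 2, 1]; [11, 6, 5, 4, 3, 2, 1]; [4]; [3]; [2]; [1]. Product of hooks = 2586608640000. So f^λ = 21! / 2586608640000 = 51090942171709440000 / 2586608640000 = 19752096.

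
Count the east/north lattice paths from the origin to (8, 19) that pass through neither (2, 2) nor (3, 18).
Number of paths = 1607025

Inclusion–exclusion. Total paths: C(27, 8) = 2220075. Through P₁: C(4, 2)·C(23, 6) = 605682. Through P₂: C(21, 3)·C(6, 5) = 7980. Since P₁ is strictly southwest of P₂, a monotone path through both must visit P₁ then P₂; paths through both = C(4, 2)·C(17, 1)·C(6, 5) = 612. Avoid both = 2220075 − 605682 − 7980 + 612 = 1607025.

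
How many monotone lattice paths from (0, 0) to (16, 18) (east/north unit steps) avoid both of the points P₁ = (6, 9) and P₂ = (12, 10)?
Number of paths = 1438862095

Inclusion–exclusion. Total paths: C(34, 16) = 2203961430. Through P₁: C(15, 6)·C(19, 10) = 462351890. Through P₂: C(22, 12)·C(12, 4) = 320089770. Since P₁ is strictly southwest of P₂, a monotone path through both must visit P₁ then P₂; paths through both = C(15, 6)·C(7, 6)·C(12, 4) = 17342325. Avoid both = 2203961430 − 462351890 − 320089770 + 17342325 = 1438862095.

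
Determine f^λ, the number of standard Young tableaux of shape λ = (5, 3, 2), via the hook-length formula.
# SYT of shape (5, 3, 2) = 450

Hook-length formula: f^λ = n! / Π hook(c), product over all cells c of the Young diagram. For λ = (5, 3, 2), n = 10 boxes. Hook lengths by row (left-to-right, top-to-bottom): [7, 6, 4, 2, 1]; [4, 3, 1]; [2, 1]. Product of hooks = 8064. So f^λ = 10! / 8064 = 3628800 / 8064 = 450.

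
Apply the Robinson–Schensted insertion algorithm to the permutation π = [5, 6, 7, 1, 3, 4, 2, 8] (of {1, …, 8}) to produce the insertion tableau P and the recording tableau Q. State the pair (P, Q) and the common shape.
P = [1, 2, 4, 8] / [3, 6, 7] / [5];  Q = [1, 2, 3, 8] / [4, 5, 6] / [7];  common shape = (4, 3, 1)

Row-insert the values π_1, π_2, … into P one at a time, bumping the leftmost entry strictly greater than the inserted value down to the next row. The recording tableau Q records, in position (i, j), the step at which that cell was added to P.
  Insert 5 (step 1): P = [5];  Q = [1]
  Insert 6 (step 2): P = [5, 6];  Q = [1, 2]
  Insert 7 (step 3): P = [5, 6, 7];  Q = [1, 2, 3]
  Insert 1 (step 4): P = [1, 6, 7] / [5];  Q = [1, 2, 3] / [4]
  Insert 3 (step 5): P = [1, 3, 7] / [5, 6];  Q = [1, 2, 3] / [4, 5]
  Insert 4 (step 6): P = [1, 3, 4] / [5, 6, 7];  Q = [1, 2, 3] / [4, 5, 6]
  Insert 2 (step 7): P = [1, 2, 4] / [3, 6, 7] / [5];  Q = [1, 2, 3] / [4, 5, 6] / [7]
  Insert 8 (step 8): P = [1, 2, 4, 8] / [3, 6, 7] / [5];  Q = [1, 2, 3, 8] / [4, 5, 6] / [7]
Final shape: (4, 3, 1).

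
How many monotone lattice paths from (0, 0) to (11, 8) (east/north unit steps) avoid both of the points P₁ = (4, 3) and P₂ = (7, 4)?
Number of paths = 34562

Inclusion–exclusion. Total paths: C(19, 11) = 75582. Through P₁: C(7, 4)·C(12, 7) = 27720. Through P₂: C(11, 7)·C(8, 4) = 23100. Since P₁ is strictly southwest of P₂, a monotone path through both must visit P₁ then P₂; paths through both = C(7, 4)·C(4, 3)·C(8, 4) = 9800. Avoid both = 75582 − 27720 − 23100 + 9800 = 34562.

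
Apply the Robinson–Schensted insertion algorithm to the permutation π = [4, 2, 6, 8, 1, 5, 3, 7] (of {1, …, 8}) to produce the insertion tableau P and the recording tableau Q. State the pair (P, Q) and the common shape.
P = [1, 3, 7] / [2, 5, 8] / [4, 6];  Q = [1, 3, 4] / [2, 6, 8] / [5, 7];  common shape = (3, 3, 2)

Row-insert the values π_1, π_2, … into P one at a time, bumping the leftmost entry strictly greater than the inserted value down to the next row. The recording tableau Q records, in position (i, j), the step at which that cell was added to P.
  Insert 4 (step 1): P = [4];  Q = [1]
  Insert 2 (step 2): P = [2] / [4];  Q = [1] / [2]
  Insert 6 (step 3): P = [2, 6] / [4];  Q = [1, 3] / [2]
  Insert 8 (step 4): P = [2, 6, 8] / [4];  Q = [1, 3, 4] / [2]
  Insert 1 (step 5): P = [1, 6, 8] / [2] / [4];  Q = [1, 3, 4] / [2] / [5]
  Insert 5 (step 6): P = [1, 5, 8] / [2, 6] / [4];  Q = [1, 3, 4] / [2, 6] / [5]
  Insert 3 (step 7): P = [1, 3, 8] / [2, 5] / [4, 6];  Q = [1, 3, 4] / [2, 6] / [5, 7]
  Insert 7 (step 8): P = [1, 3, 7] / [2, 5, 8] / [4, 6];  Q = [1, 3, 4] / [2, 6, 8] / [5, 7]
Final shape: (3, 3, 2).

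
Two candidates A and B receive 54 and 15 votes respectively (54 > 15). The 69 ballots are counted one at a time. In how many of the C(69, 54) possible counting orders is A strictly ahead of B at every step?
Strict-lead orderings = 320409127397216

Total orderings of the 69 votes with 54 for A: C(69, 54) = 566877686933536. By the Bertrand ballot formula (Cycle Lemma / reflection principle), the number of orderings in which A is strictly ahead of B throughout is (p − q)/(p + q) · C(p + q, p) = (54 − 15)/(54 + 15) · 566877686933536 = 320409127397216.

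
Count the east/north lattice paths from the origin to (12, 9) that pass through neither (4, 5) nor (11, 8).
Number of paths = 110636

Inclusion–exclusion. Total paths: C(21, 12) = 293930. Through P₁: C(9, 4)·C(12, 8) = 62370. Through P₂: C(19, 11)·C(2, 1) = 151164. Since P₁ is strictly southwest of P₂, a monotone path through both must visit P₁ then P₂; paths through both = C(9, 4)·C(10, 7)·C(2, 1) = 30240. Avoid both = 293930 − 62370 − 151164 + 30240 = 110636.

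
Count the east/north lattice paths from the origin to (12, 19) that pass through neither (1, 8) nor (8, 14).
Number of paths = 96426561

Inclusion–exclusion. Total paths: C(31, 12) = 141120525. Through P₁: C(9, 1)·C(22, 11) = 6348888. Through P₂: C(22, 8)·C(9, 4) = 40291020. Since P₁ is strictly southwest of P₂, a monotone path through both must visit P₁ then P₂; paths through both = C(9, 1)·C(13, 7)·C(9, 4) = 1945944. Avoid both = 141120525 − 6348888 − 40291020 + 1945944 = 96426561.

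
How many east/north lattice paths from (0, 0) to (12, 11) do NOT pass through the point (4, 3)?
Number of paths = 901628

Total paths from (0, 0) to (12, 11): C(23, 12) = 1352078. Paths through (4, 3): (paths (0, 0) → (4, 3)) × (paths (4, 3) → (12, 11)) = C(7, 4) · C(16, 8) = 35 · 12870 = 450450. Avoidance count = 1352078 − 450450 = 901628.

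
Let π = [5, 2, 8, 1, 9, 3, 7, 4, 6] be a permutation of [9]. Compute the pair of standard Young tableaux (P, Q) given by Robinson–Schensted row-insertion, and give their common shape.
P = [1, 3, 4, 6] / [2, 7, 9] / [5, 8];  Q = [1, 3, 5, 9] / [2, 6, 7] / [4, 8];  common shape = (4, 3, 2)

Row-insert the values π_1, π_2, … into P one at a time, bumping the leftmost entry strictly greater than the inserted value down to the next row. The recording tableau Q records, in position (i, j), the step at which that cell was added to P.
  Insert 5 (step 1): P = [5];  Q = [1]
  Insert 2 (step 2): P = [2] / [5];  Q = [1] / [2]
  Insert 8 (step 3): P = [2, 8] / [5];  Q = [1, 3] / [2]
  Insert 1 (step 4): P = [1, 8] / [2] / [5];  Q = [1, 3] / [2] / [4]
  Insert 9 (step 5): P = [1, 8, 9] / [2] / [5];  Q = [1, 3, 5] / [2] / [4]
  Insert 3 (step 6): P = [1, 3, 9] / [2, 8] / [5];  Q = [1, 3, 5] / [2, 6] / [4]
  Insert 7 (step 7): P = [1, 3, 7] / [2, 8, 9] / [5];  Q = [1, 3, 5] / [2, 6, 7] / [4]
  Insert 4 (step 8): P = [1, 3, 4] / [2, 7, 9] / [5, 8];  Q = [1, 3, 5] / [2, 6, 7] / [4, 8]
  Insert 6 (step 9): P = [1, 3, 4, 6] / [2, 7, 9] / [5, 8];  Q = [1, 3, 5, 9] / [2, 6, 7] / [4, 8]
Final shape: (4, 3, 2).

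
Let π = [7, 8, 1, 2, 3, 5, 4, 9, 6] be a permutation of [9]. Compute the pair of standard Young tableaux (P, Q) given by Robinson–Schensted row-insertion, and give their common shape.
P = [1, 2, 3, 4, 6] / [5, 8, 9] / [7];  Q = [1, 2, 5, 6, 8] / [3, 4, 9] / [7];  common shape = (5, 3, 1)

Row-insert the values π_1, π_2, … into P one at a time, bumping the leftmost entry strictly greater than the inserted value down to the next row. The recording tableau Q records, in position (i, j), the step at which that cell was added to P.
  Insert 7 (step 1): P = [7];  Q = [1]
  Insert 8 (step 2): P = [7, 8];  Q = [1, 2]
  Insert 1 (step 3): P = [1, 8] / [7];  Q = [1, 2] / [3]
  Insert 2 (step 4): P = [1, 2] / [7, 8];  Q = [1, 2] / [3, 4]
  Insert 3 (step 5): P = [1, 2, 3] / [7, 8];  Q = [1, 2, 5] / [3, 4]
  Insert 5 (step 6): P = [1, 2, 3, 5] / [7, 8];  Q = [1, 2, 5, 6] / [3, 4]
  Insert 4 (step 7): P = [1, 2, 3, 4] / [5, 8] / [7];  Q = [1, 2, 5, 6] / [3, 4] / [7]
  Insert 9 (step 8): P = [1, 2, 3, 4, 9] / [5, 8] / [7];  Q = [1, 2, 5, 6, 8] / [3, 4] / [7]
  Insert 6 (step 9): P = [1, 2, 3, 4, 6] / [5, 8, 9] / [7];  Q = [1, 2, 5, 6, 8] / [3, 4, 9] / [7]
Final shape: (5, 3, 1).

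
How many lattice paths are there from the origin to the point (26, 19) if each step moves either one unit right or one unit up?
Number of paths = 2438362177020

A monotone lattice path from (0, 0) to (26, 19) consists of 26 east steps and 19 north steps in some order, so it is determined by which 26 of the 45 steps are east. The count is C(45, 26) = 2438362177020.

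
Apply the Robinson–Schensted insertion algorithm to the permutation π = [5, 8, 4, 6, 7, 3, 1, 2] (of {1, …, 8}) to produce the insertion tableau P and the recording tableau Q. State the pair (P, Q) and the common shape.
P = [1, 2, 7] / [3, 6] / [4, 8] / [5];  Q = [1, 2, 5] / [3, 4] / [6, 8] / [7];  common shape = (3, 2, 2, 1)

Row-insert the values π_1, π_2, … into P one at a time, bumping the leftmost entry strictly greater than the inserted value down to the next row. The recording tableau Q records, in position (i, j), the step at which that cell was added to P.
  Insert 5 (step 1): P = [5];  Q = [1]
  Insert 8 (step 2): P = [5, 8];  Q = [1, 2]
  Insert 4 (step 3): P = [4, 8] / [5];  Q = [1, 2] / [3]
  Insert 6 (step 4): P = [4, 6] / [5, 8];  Q = [1, 2] / [3, 4]
  Insert 7 (step 5): P = [4, 6, 7] / [5, 8];  Q = [1, 2, 5] / [3, 4]
  Insert 3 (step 6): P = [3, 6, 7] / [4, 8] / [5];  Q = [1, 2, 5] / [3, 4] / [6]
  Insert 1 (step 7): P = [1, 6, 7] / [3, 8] / [4] / [5];  Q = [1, 2, 5] / [3, 4] / [6] / [7]
  Insert 2 (step 8): P = [1, 2, 7] / [3, 6] / [4, 8] / [5];  Q = [1, 2, 5] / [3, 4] / [6, 8] / [7]
Final shape: (3, 2, 2, 1).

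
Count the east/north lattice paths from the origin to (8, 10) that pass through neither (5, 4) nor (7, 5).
Number of paths = 30690

Inclusion–exclusion. Total paths: C(18, 8) = 43758. Through P₁: C(9, 5)·C(9, 3) = 10584. Through P₂: C(12, 7)·C(6, 1) = 4752. Since P₁ is strictly southwest of P₂, a monotone path through both must visit P₁ then P₂; paths through both = C(9, 5)·C(3, 2)·C(6, 1) = 2268. Avoid both = 43758 − 10584 − 4752 + 2268 = 30690.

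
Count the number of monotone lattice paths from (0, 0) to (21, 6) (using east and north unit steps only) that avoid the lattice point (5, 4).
Number of paths = 276732

Total paths from (0, 0) to (21, 6): C(27, 21) = 296010. Paths through (5, 4): (paths (0, 0) → (5, 4)) × (paths (5, 4) → (21, 6)) = C(9, 5) · C(18, 16) = 126 · 153 = 19278. Avoidance count = 296010 − 19278 = 276732.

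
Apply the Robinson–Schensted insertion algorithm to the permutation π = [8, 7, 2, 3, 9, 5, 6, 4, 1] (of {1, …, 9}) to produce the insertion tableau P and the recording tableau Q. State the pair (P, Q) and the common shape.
P = [1, 3, 4, 6] / [2, 9] / [5] / [7] / [8];  Q = [1, 4, 5, 7] / [2, 6] / [3] / [8] / [9];  common shape = (4, 2, 1, 1, 1)

Row-insert the values π_1, π_2, … into P one at a time, bumping the leftmost entry strictly greater than the inserted value down to the next row. The recording tableau Q records, in position (i, j), the step at which that cell was added to P.
  Insert 8 (step 1): P = [8];  Q = [1]
  Insert 7 (step 2): P = [7] / [8];  Q = [1] / [2]
  Insert 2 (step 3): P = [2] / [7] / [8];  Q = [1] / [2] / [3]
  Insert 3 (step 4): P = [2, 3] / [7] / [8];  Q = [1, 4] / [2] / [3]
  Insert 9 (step 5): P = [2, 3, 9] / [7] / [8];  Q = [1, 4, 5] / [2] / [3]
  Insert 5 (step 6): P = [2, 3, 5] / [7, 9] / [8];  Q = [1, 4, 5] / [2, 6] / [3]
  Insert 6 (step 7): P = [2, 3, 5, 6] / [7, 9] / [8];  Q = [1, 4, 5, 7] / [2, 6] / [3]
  Insert 4 (step 8): P = [2, 3, 4, 6] / [5, 9] / [7] / [8];  Q = [1, 4, 5, 7] / [2, 6] / [3] / [8]
  Insert 1 (step 9): P = [1, 3, 4, 6] / [2, 9] / [5] / [7] / [8];  Q = [1, 4, 5, 7] / [2, 6] / [3] / [8] / [9]
Final shape: (4, 2, 1, 1, 1).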